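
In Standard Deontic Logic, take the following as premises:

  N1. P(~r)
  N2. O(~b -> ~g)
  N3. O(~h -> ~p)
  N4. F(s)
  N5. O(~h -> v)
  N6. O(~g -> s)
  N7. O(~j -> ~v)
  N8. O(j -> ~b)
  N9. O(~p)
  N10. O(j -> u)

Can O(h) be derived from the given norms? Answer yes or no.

Yes

F(s) at premise 4 means O(~s).
Premise 6 is O(~g -> s); contrapositively O(~s -> g). Since O(~s) holds, K gives O(g).
Premise 2 is O(~b -> ~g); contrapositively O(g -> b). Since O(g) holds, K gives O(b).
The contrapositive of premise 8 (O(j -> ~b)) is O(b -> ~j), and O(b) is already established, so O(~j).
Premise 7 is O(~j -> ~v); since O(~j), deontic closure gives O(~v).
Premise 5 is O(~h -> v); contrapositively O(~v -> h). Since O(~v) holds, K gives O(h).
Premises 1, 3, 9, 10 do not contribute to this derivation.
So O(h) follows.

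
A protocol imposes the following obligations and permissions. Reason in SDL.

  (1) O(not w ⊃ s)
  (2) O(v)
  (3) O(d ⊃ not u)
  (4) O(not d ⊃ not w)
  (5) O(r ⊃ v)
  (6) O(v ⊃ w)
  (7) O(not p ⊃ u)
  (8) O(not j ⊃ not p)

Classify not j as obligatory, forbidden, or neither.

Premise 2 gives O(v).
Applying K to premise 6 (O(v ⊃ w)) and O(v) yields O(w).
The contrapositive of premise 4 (O(not d ⊃ not w)) is O(w ⊃ d), and O(w) is already established, so O(d).
With premise 3, O(d ⊃ not u), the K-axiom yields O(not u).
Premise 7, O(not p ⊃ u), contraposes to O(not u ⊃ p); with O(not u) we get O(p).
The contrapositive of premise 8 (O(not j ⊃ not p)) is O(p ⊃ j), and O(p) is already established, so O(j).
Premises 1, 5 do not contribute to this derivation.
Thus O(j), which is F(not j): not j is forbidden.

Forbidden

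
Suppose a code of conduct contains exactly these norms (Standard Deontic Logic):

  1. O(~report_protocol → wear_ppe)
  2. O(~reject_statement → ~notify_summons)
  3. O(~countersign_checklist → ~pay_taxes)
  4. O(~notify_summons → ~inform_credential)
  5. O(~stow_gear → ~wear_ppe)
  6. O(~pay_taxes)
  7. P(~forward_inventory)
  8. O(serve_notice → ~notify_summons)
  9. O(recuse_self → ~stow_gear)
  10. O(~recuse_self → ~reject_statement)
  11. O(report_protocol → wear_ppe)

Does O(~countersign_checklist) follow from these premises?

No

Premise 3 is O(~countersign_checklist → ~pay_taxes); even if O(~pay_taxes) held, inferring O(~countersign_checklist) would be affirming the consequent — invalid.
No other premise forces O(~countersign_checklist). An ideal world satisfying every premise can still have ~countersign_checklist false, so O(~countersign_checklist) is not derivable.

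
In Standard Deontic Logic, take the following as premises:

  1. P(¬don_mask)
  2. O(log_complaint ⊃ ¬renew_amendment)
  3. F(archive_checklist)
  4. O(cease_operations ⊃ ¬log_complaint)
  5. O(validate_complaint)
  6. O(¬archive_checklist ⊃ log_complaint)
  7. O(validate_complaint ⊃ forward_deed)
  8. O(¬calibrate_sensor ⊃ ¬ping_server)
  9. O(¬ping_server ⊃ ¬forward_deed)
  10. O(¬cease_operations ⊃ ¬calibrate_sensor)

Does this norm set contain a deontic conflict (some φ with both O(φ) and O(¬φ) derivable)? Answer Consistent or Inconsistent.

From premise 5 we have O(validate_complaint).
Premise 7 is O(validate_complaint ⊃ forward_deed); since O(validate_complaint), deontic closure gives O(forward_deed).
Premise 9 is O(¬ping_server ⊃ ¬forward_deed); contrapositively O(forward_deed ⊃ ping_server). Since O(forward_deed) holds, K gives O(ping_server).
The contrapositive of premise 8 (O(¬calibrate_sensor ⊃ ¬ping_server)) is O(ping_server ⊃ calibrate_sensor), and O(ping_server) is already established, so O(calibrate_sensor).
Premise 10 is O(¬cease_operations ⊃ ¬calibrate_sensor); contrapositively O(calibrate_sensor ⊃ cease_operations). Since O(calibrate_sensor) holds, K gives O(cease_operations).
Applying K to premise 4 (O(cease_operations ⊃ ¬log_complaint)) and O(cease_operations) yields O(¬log_complaint).
Premise 6, O(¬archive_checklist ⊃ log_complaint), contraposes to O(¬log_complaint ⊃ archive_checklist); with O(¬log_complaint) we get O(archive_checklist).
But premise 3, F(archive_checklist), means O(¬archive_checklist).
We now have both O(archive_checklist) and O(¬archive_checklist) — archive_checklist is simultaneously obligatory and forbidden, violating the D-axiom.

Inconsistent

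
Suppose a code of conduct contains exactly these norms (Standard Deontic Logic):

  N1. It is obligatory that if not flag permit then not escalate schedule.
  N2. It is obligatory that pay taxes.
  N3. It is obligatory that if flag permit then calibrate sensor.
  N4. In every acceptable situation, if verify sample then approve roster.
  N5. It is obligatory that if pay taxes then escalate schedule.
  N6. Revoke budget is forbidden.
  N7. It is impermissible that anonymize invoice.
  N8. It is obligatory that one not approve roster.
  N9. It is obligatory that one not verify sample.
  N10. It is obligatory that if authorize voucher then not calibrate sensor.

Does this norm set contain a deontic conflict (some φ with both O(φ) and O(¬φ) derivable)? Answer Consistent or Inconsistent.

Premise 4 is O(verify_sample → approve_roster), but O(verify_sample) is not derivable from the premises, so it does not yield O(approve_roster).
So O(approve_roster) is not derivable, and the apparent clash with O(¬approve_roster) does not arise.
A world satisfying every obligation exists (e.g. anonymize_invoice=false, approve_roster=false, authorize_voucher=false, calibrate_sensor=true, escalate_schedule=true, flag_permit=true, pay_taxes=true, revoke_budget=false, verify_sample=false); no atom is both obligatory and forbidden, so the set is consistent.

Consistent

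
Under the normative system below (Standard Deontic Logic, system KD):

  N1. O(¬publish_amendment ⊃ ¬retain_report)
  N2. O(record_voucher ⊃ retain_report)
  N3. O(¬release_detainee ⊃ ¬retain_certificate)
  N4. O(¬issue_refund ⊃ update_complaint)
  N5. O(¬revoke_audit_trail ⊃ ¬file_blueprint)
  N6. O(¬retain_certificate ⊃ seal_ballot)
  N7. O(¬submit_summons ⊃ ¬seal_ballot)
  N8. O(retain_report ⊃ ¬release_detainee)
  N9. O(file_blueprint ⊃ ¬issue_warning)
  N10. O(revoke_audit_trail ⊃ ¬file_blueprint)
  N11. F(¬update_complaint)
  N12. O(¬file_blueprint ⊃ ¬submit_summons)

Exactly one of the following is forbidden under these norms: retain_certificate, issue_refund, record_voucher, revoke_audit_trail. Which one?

Premises 5 and 10 are O(¬revoke_audit_trail ⊃ ¬file_blueprint) and O(revoke_audit_trail ⊃ ¬file_blueprint); every ideal world satisfies ¬revoke_audit_trail or revoke_audit_trail, so in either case ¬file_blueprint holds — hence O(¬file_blueprint).
With premise 12, O(¬file_blueprint ⊃ ¬submit_summons), the K-axiom yields O(¬submit_summons).
Applying K to premise 7 (O(¬submit_summons ⊃ ¬seal_ballot)) and O(¬submit_summons) yields O(¬seal_ballot).
Premise 6, O(¬retain_certificate ⊃ seal_ballot), contraposes to O(¬seal_ballot ⊃ retain_certificate); with O(¬seal_ballot) we get O(retain_certificate).
Premise 3 is O(¬release_detainee ⊃ ¬retain_certificate); contrapositively O(retain_certificate ⊃ release_detainee). Since O(retain_certificate) holds, K gives O(release_detainee).
The contrapositive of premise 8 (O(retain_report ⊃ ¬release_detainee)) is O(release_detainee ⊃ ¬retain_report), and O(release_detainee) is already established, so O(¬retain_report).
Premise 2, O(record_voucher ⊃ retain_report), contraposes to O(¬retain_report ⊃ ¬record_voucher); with O(¬retain_report) we get O(¬record_voucher).
So O(¬record_voucher) holds, i.e. record_voucher is forbidden. None of the other listed options is forbidden under the premises.

record_voucher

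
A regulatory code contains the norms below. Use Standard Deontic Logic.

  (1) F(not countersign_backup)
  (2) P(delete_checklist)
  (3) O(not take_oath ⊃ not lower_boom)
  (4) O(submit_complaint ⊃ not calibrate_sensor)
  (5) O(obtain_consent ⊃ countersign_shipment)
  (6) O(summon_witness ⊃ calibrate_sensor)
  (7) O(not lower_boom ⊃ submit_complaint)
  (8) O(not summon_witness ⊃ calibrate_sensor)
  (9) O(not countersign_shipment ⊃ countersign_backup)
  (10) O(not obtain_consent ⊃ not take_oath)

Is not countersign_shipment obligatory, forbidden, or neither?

Forbidden

Premises 8 and 6 cover both cases: O(not summon_witness ⊃ calibrate_sensor) and O(summon_witness ⊃ calibrate_sensor). Since not summon_witness ∨ summon_witness is a tautology, O(calibrate_sensor) follows.
Premise 4, O(submit_complaint ⊃ not calibrate_sensor), contraposes to O(calibrate_sensor ⊃ not submit_complaint); with O(calibrate_sensor) we get O(not submit_complaint).
Premise 7, O(not lower_boom ⊃ submit_complaint), contraposes to O(not submit_complaint ⊃ lower_boom); with O(not submit_complaint) we get O(lower_boom).
Premise 3 is O(not take_oath ⊃ not lower_boom); contrapositively O(lower_boom ⊃ take_oath). Since O(lower_boom) holds, K gives O(take_oath).
The contrapositive of premise 10 (O(not obtain_consent ⊃ not take_oath)) is O(take_oath ⊃ obtain_consent), and O(take_oath) is already established, so O(obtain_consent).
Applying K to premise 5 (O(obtain_consent ⊃ countersign_shipment)) and O(obtain_consent) yields O(countersign_shipment).
Premises 1, 2, 9 do not contribute to this derivation.
Thus O(countersign_shipment), which is F(not countersign_shipment): not countersign_shipment is forbidden.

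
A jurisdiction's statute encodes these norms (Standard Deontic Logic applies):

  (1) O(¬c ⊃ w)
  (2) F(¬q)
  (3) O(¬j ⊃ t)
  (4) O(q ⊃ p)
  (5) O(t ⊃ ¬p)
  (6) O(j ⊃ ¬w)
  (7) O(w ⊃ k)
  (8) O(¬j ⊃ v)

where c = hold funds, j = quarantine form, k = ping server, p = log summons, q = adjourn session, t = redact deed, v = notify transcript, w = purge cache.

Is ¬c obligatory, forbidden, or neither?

Forbidden

Premise 2 is F(¬q), i.e. O(q).
From O(q) and premise 4, O(q ⊃ p), we obtain O(p).
The contrapositive of premise 5 (O(t ⊃ ¬p)) is O(p ⊃ ¬t), and O(p) is already established, so O(¬t).
Premise 3 is O(¬j ⊃ t); contrapositively O(¬t ⊃ j). Since O(¬t) holds, K gives O(j).
Premise 6 is O(j ⊃ ¬w); since O(j), deontic closure gives O(¬w).
The contrapositive of premise 1 (O(¬c ⊃ w)) is O(¬w ⊃ c), and O(¬w) is already established, so O(c).
Premises 7, 8 do not contribute to this derivation.
Thus O(c), which is F(¬c): ¬c is forbidden.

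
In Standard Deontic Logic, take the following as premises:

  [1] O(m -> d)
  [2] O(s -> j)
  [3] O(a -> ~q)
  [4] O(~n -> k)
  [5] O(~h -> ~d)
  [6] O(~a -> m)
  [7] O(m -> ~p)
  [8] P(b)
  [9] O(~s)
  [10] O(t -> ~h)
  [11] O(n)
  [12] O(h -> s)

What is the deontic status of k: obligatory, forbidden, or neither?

Premise 4 is O(~n -> k), but O(~n) is not derivable from the premises, so it does not yield O(k).
No premise or chain of K-axiom applications forces O(k), and none forces O(~k). So k is neither obligatory nor forbidden under these norms.

Neither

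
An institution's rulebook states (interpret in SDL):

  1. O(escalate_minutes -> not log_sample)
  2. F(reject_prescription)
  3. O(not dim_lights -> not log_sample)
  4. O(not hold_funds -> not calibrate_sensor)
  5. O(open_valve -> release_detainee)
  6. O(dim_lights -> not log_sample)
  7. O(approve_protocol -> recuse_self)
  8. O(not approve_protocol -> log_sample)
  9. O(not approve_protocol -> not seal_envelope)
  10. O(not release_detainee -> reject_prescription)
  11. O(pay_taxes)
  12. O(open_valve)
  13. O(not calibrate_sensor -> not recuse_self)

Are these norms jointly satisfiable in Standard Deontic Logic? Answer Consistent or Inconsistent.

Premise 10 is O(not release_detainee -> reject_prescription), but O(not release_detainee) is not derivable from the premises, so it does not yield O(reject_prescription).
So O(reject_prescription) is not derivable, and the apparent clash with O(not reject_prescription) does not arise.
A world satisfying every obligation exists (e.g. approve_protocol=true, calibrate_sensor=true, dim_lights=false, escalate_minutes=false, hold_funds=true, log_sample=false, open_valve=true, pay_taxes=true, recuse_self=true, reject_prescription=false, release_detainee=true, seal_envelope=false); no atom is both obligatory and forbidden, so the set is consistent.

Consistent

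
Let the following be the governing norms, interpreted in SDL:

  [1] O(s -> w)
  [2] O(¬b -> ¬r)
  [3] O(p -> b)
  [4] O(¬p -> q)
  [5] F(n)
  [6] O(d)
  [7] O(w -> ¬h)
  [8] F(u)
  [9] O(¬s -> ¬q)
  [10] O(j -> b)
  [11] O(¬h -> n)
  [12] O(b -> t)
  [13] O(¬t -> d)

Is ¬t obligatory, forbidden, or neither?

Forbidden

Premise 5 is F(n), i.e. O(¬n).
Premise 11 is O(¬h -> n); contrapositively O(¬n -> h). Since O(¬n) holds, K gives O(h).
Premise 7 is O(w -> ¬h); contrapositively O(h -> ¬w). Since O(h) holds, K gives O(¬w).
Premise 1 is O(s -> w); contrapositively O(¬w -> ¬s). Since O(¬w) holds, K gives O(¬s).
With premise 9, O(¬s -> ¬q), the K-axiom yields O(¬q).
The contrapositive of premise 4 (O(¬p -> q)) is O(¬q -> p), and O(¬q) is already established, so O(p).
Applying K to premise 3 (O(p -> b)) and O(p) yields O(b).
Premise 12 is O(b -> t); since O(b), deontic closure gives O(t).
Premises 2, 6, 8, 10, 13 do not contribute to this derivation.
Thus O(t), which is F(¬t): ¬t is forbidden.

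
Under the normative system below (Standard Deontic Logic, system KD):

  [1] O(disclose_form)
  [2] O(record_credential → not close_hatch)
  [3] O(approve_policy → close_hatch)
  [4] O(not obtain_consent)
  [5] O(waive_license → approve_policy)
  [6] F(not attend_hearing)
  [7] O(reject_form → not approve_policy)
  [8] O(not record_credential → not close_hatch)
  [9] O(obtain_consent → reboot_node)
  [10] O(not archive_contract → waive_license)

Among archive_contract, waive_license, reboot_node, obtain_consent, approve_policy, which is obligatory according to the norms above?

By case analysis on record_credential: premise 2 gives O(record_credential → not close_hatch) and premise 8 gives O(not record_credential → not close_hatch), so O(not close_hatch) either way.
The contrapositive of premise 3 (O(approve_policy → close_hatch)) is O(not close_hatch → not approve_policy), and O(not close_hatch) is already established, so O(not approve_policy).
The contrapositive of premise 5 (O(waive_license → approve_policy)) is O(not approve_policy → not waive_license), and O(not approve_policy) is already established, so O(not waive_license).
The contrapositive of premise 10 (O(not archive_contract → waive_license)) is O(not waive_license → archive_contract), and O(not waive_license) is already established, so O(archive_contract).
So O(archive_contract) holds — archive_contract is obligatory. None of the other listed options is made obligatory by any chain of premises.

archive_contract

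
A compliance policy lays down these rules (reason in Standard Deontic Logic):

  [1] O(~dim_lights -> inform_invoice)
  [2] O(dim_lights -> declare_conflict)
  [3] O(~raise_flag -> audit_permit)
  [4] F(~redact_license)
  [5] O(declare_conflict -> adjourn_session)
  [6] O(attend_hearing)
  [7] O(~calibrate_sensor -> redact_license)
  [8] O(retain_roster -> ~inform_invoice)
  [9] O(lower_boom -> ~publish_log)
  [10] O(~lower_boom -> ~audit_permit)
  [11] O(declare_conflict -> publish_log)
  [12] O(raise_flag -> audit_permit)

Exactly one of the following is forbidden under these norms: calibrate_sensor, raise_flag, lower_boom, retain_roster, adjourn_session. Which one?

By case analysis on ~raise_flag: premise 3 gives O(~raise_flag -> audit_permit) and premise 12 gives O(raise_flag -> audit_permit), so O(audit_permit) either way.
Premise 10 is O(~lower_boom -> ~audit_permit); contrapositively O(audit_permit -> lower_boom). Since O(audit_permit) holds, K gives O(lower_boom).
With premise 9, O(lower_boom -> ~publish_log), the K-axiom yields O(~publish_log).
Premise 11, O(declare_conflict -> publish_log), contraposes to O(~publish_log -> ~declare_conflict); with O(~publish_log) we get O(~declare_conflict).
Premise 2, O(dim_lights -> declare_conflict), contraposes to O(~declare_conflict -> ~dim_lights); with O(~declare_conflict) we get O(~dim_lights).
Premise 1 is O(~dim_lights -> inform_invoice); since O(~dim_lights), deontic closure gives O(inform_invoice).
The contrapositive of premise 8 (O(retain_roster -> ~inform_invoice)) is O(inform_invoice -> ~retain_roster), and O(inform_invoice) is already established, so O(~retain_roster).
So O(~retain_roster) holds, i.e. retain_roster is forbidden. None of the other listed options is forbidden under the premises.

retain_roster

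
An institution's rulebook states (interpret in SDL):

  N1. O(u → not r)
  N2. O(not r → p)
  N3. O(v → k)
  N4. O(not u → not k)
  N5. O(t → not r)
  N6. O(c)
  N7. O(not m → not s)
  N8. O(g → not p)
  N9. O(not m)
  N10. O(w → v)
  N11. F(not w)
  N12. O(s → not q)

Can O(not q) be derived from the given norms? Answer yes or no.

Premise 12 is O(s → not q), but O(s) is not derivable from the premises, so it does not yield O(not q).
No other premise forces O(not q). An ideal world satisfying every premise can still have not q false, so O(not q) is not derivable.

No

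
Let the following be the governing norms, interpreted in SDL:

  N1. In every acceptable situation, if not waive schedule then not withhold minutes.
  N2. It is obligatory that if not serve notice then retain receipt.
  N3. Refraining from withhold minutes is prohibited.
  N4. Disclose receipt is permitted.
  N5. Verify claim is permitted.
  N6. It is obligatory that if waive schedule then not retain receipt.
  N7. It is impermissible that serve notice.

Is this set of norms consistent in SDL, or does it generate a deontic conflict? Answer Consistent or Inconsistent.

F(¬withhold_minutes) at premise 3 means O(withhold_minutes).
The contrapositive of premise 1 (O(¬waive_schedule → ¬withhold_minutes)) is O(withhold_minutes → waive_schedule), and O(withhold_minutes) is already established, so O(waive_schedule).
Premise 6 is O(waive_schedule → ¬retain_receipt); since O(waive_schedule), deontic closure gives O(¬retain_receipt).
Premise 2, O(¬serve_notice → retain_receipt), contraposes to O(¬retain_receipt → serve_notice); with O(¬retain_receipt) we get O(serve_notice).
Yet premise 7 is F(serve_notice), i.e. O(¬serve_notice).
We now have both O(serve_notice) and O(¬serve_notice) — serve_notice is simultaneously obligatory and forbidden, violating the D-axiom.

Inconsistent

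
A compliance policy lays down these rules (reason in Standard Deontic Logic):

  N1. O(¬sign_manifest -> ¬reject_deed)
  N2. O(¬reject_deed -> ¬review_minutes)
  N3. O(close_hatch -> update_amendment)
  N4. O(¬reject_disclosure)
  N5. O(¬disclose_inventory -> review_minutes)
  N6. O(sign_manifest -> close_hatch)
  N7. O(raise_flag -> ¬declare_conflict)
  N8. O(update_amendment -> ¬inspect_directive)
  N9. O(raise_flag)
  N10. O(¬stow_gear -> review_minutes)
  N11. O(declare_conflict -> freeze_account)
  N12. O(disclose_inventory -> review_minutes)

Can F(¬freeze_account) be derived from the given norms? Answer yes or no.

No

Premise 11 is O(declare_conflict -> freeze_account), but O(declare_conflict) is not derivable from the premises, so it does not yield O(freeze_account).
No other premise forces O(freeze_account). An ideal world satisfying every premise can still have ¬freeze_account true, so F(¬freeze_account) is not derivable.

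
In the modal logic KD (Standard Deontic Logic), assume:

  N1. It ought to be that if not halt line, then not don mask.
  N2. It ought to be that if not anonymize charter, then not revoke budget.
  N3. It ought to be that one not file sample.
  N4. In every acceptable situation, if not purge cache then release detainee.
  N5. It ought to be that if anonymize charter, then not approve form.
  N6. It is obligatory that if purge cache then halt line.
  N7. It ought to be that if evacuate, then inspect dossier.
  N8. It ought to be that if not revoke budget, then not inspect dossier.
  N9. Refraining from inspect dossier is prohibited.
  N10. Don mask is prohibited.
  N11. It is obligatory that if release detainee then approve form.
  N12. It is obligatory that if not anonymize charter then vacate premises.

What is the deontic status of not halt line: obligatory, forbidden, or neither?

Premise 9, F(¬inspect_dossier), is equivalent to O(inspect_dossier).
The contrapositive of premise 8 (O(¬revoke_budget → ¬inspect_dossier)) is O(inspect_dossier → revoke_budget), and O(inspect_dossier) is already established, so O(revoke_budget).
Premise 2 is O(¬anonymize_charter → ¬revoke_budget); contrapositively O(revoke_budget → anonymize_charter). Since O(revoke_budget) holds, K gives O(anonymize_charter).
From O(anonymize_charter) and premise 5, O(anonymize_charter → ¬approve_form), we obtain O(¬approve_form).
Premise 11 is O(release_detainee → approve_form); contrapositively O(¬approve_form → ¬release_detainee). Since O(¬approve_form) holds, K gives O(¬release_detainee).
Premise 4, O(¬purge_cache → release_detainee), contraposes to O(¬release_detainee → purge_cache); with O(¬release_detainee) we get O(purge_cache).
From O(purge_cache) and premise 6, O(purge_cache → halt_line), we obtain O(halt_line).
Premises 1, 3, 7, 10, 12 do not contribute to this derivation.
Thus O(halt_line), which is F(¬halt_line): ¬halt_line is forbidden.

Forbidden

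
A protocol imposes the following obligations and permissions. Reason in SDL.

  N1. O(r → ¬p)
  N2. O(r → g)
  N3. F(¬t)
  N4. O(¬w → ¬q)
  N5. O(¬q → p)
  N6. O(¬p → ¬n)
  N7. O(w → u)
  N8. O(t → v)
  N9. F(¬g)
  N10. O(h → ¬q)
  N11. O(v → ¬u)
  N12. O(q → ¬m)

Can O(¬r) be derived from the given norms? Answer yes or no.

Yes

Premise 3 is F(¬t), i.e. O(t).
From O(t) and premise 8, O(t → v), we obtain O(v).
From O(v) and premise 11, O(v → ¬u), we obtain O(¬u).
Premise 7 is O(w → u); contrapositively O(¬u → ¬w). Since O(¬u) holds, K gives O(¬w).
From O(¬w) and premise 4, O(¬w → ¬q), we obtain O(¬q).
Premise 5 is O(¬q → p); since O(¬q), deontic closure gives O(p).
The contrapositive of premise 1 (O(r → ¬p)) is O(p → ¬r), and O(p) is already established, so O(¬r).
Premises 2, 6, 9, 10, 12 do not contribute to this derivation.
So O(¬r) follows.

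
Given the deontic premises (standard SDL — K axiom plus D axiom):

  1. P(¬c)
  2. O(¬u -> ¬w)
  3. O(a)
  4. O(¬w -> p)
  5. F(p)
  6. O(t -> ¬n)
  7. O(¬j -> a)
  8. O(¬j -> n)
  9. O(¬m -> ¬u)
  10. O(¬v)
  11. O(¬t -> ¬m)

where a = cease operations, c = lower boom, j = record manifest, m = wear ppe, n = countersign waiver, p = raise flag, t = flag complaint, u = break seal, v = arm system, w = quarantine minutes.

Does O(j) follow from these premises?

F(p) at premise 5 means O(¬p).
Premise 4, O(¬w -> p), contraposes to O(¬p -> w); with O(¬p) we get O(w).
Premise 2, O(¬u -> ¬w), contraposes to O(w -> u); with O(w) we get O(u).
The contrapositive of premise 9 (O(¬m -> ¬u)) is O(u -> m), and O(u) is already established, so O(m).
Premise 11, O(¬t -> ¬m), contraposes to O(m -> t); with O(m) we get O(t).
From O(t) and premise 6, O(t -> ¬n), we obtain O(¬n).
Premise 8, O(¬j -> n), contraposes to O(¬n -> j); with O(¬n) we get O(j).
Premises 1, 3, 7, 10 do not contribute to this derivation.
So O(j) follows.

Yes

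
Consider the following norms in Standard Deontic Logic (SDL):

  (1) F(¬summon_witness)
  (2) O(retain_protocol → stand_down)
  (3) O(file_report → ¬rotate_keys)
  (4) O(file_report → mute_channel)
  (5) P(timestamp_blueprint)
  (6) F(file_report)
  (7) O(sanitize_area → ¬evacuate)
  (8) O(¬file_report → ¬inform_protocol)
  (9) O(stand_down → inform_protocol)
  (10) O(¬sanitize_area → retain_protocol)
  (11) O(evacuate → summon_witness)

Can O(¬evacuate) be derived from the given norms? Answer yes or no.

F(file_report) at premise 6 means O(¬file_report).
Premise 8 is O(¬file_report → ¬inform_protocol); since O(¬file_report), deontic closure gives O(¬inform_protocol).
Premise 9, O(stand_down → inform_protocol), contraposes to O(¬inform_protocol → ¬stand_down); with O(¬inform_protocol) we get O(¬stand_down).
Premise 2 is O(retain_protocol → stand_down); contrapositively O(¬stand_down → ¬retain_protocol). Since O(¬stand_down) holds, K gives O(¬retain_protocol).
Premise 10, O(¬sanitize_area → retain_protocol), contraposes to O(¬retain_protocol → sanitize_area); with O(¬retain_protocol) we get O(sanitize_area).
With premise 7, O(sanitize_area → ¬evacuate), the K-axiom yields O(¬evacuate).
Premises 1, 3, 4, 5, 11 do not contribute to this derivation.
So O(¬evacuate) follows.

Yes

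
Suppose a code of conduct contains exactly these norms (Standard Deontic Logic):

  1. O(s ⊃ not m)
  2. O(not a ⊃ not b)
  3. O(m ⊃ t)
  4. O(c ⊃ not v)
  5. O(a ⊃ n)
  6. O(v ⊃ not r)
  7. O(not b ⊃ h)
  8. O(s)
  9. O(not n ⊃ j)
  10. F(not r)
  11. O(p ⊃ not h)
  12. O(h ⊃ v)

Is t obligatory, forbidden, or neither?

Premise 3 is O(m ⊃ t), but O(m) is not derivable from the premises, so it does not yield O(t).
No premise or chain of K-axiom applications forces O(t), and none forces O(not t). So t is neither obligatory nor forbidden under these norms.

Neither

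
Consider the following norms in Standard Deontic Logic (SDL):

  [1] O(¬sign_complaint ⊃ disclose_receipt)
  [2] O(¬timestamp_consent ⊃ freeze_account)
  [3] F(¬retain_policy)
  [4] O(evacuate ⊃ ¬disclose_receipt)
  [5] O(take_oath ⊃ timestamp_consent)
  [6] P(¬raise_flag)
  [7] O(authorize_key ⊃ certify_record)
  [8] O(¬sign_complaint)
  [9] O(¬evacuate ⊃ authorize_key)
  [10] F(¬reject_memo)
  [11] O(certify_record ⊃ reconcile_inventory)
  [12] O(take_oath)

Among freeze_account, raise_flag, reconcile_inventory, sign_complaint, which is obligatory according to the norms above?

reconcile_inventory

Premise 8 gives O(¬sign_complaint).
Premise 1 is O(¬sign_complaint ⊃ disclose_receipt); since O(¬sign_complaint), deontic closure gives O(disclose_receipt).
Premise 4 is O(evacuate ⊃ ¬disclose_receipt); contrapositively O(disclose_receipt ⊃ ¬evacuate). Since O(disclose_receipt) holds, K gives O(¬evacuate).
With premise 9, O(¬evacuate ⊃ authorize_key), the K-axiom yields O(authorize_key).
Applying K to premise 7 (O(authorize_key ⊃ certify_record)) and O(authorize_key) yields O(certify_record).
Applying K to premise 11 (O(certify_record ⊃ reconcile_inventory)) and O(certify_record) yields O(reconcile_inventory).
So O(reconcile_inventory) holds — reconcile_inventory is obligatory. None of the other listed options is made obligatory by any chain of premises.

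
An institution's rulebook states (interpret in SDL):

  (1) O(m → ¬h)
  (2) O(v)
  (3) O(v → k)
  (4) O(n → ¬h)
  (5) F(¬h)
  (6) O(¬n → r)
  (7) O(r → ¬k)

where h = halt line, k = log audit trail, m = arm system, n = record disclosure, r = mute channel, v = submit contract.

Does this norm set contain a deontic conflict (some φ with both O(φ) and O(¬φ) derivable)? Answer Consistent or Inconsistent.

From premise 2 we have O(v).
From O(v) and premise 3, O(v → k), we obtain O(k).
The contrapositive of premise 7 (O(r → ¬k)) is O(k → ¬r), and O(k) is already established, so O(¬r).
The contrapositive of premise 6 (O(¬n → r)) is O(¬r → n), and O(¬r) is already established, so O(n).
With premise 4, O(n → ¬h), the K-axiom yields O(¬h).
However, F(¬h) at premise 5 amounts to O(h).
We now have both O(¬h) and O(h) — h is simultaneously obligatory and forbidden, violating the D-axiom.

Inconsistent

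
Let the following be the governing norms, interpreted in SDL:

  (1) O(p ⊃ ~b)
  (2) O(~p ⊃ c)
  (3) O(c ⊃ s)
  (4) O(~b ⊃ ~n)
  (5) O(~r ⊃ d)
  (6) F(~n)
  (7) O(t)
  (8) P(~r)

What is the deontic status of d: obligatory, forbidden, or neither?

Premise 5 is O(~r ⊃ d), but O(~r) is not derivable from the premises (the permission P(~r) asserts only ~O(r), not O(~r)), so it does not yield O(d).
No premise or chain of K-axiom applications forces O(d), and none forces O(~d). So d is neither obligatory nor forbidden under these norms.

Neither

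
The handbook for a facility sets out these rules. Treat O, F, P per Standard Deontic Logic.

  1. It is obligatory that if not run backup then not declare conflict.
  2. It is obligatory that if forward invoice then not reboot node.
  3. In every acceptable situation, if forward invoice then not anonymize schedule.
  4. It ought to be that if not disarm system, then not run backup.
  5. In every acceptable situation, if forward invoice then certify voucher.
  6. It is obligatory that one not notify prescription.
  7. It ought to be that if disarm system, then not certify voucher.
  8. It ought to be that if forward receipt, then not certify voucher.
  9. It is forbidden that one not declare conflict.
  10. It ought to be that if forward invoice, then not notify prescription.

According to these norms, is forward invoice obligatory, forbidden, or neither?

Forbidden

Premise 9, F(¬declare_conflict), is equivalent to O(declare_conflict).
The contrapositive of premise 1 (O(¬run_backup → ¬declare_conflict)) is O(declare_conflict → run_backup), and O(declare_conflict) is already established, so O(run_backup).
Premise 4 is O(¬disarm_system → ¬run_backup); contrapositively O(run_backup → disarm_system). Since O(run_backup) holds, K gives O(disarm_system).
Applying K to premise 7 (O(disarm_system → ¬certify_voucher)) and O(disarm_system) yields O(¬certify_voucher).
Premise 5 is O(forward_invoice → certify_voucher); contrapositively O(¬certify_voucher → ¬forward_invoice). Since O(¬certify_voucher) holds, K gives O(¬forward_invoice).
Premises 2, 3, 6, 8, 10 do not contribute to this derivation.
Thus O(¬forward_invoice), which is F(forward_invoice): forward_invoice is forbidden.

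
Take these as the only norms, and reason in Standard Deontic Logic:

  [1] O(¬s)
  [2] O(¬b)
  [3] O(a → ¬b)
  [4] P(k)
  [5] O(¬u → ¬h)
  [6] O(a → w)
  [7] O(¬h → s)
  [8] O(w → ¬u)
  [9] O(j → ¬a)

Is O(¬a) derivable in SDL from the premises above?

Premise 1 gives O(¬s).
The contrapositive of premise 7 (O(¬h → s)) is O(¬s → h), and O(¬s) is already established, so O(h).
Premise 5 is O(¬u → ¬h); contrapositively O(h → u). Since O(h) holds, K gives O(u).
The contrapositive of premise 8 (O(w → ¬u)) is O(u → ¬w), and O(u) is already established, so O(¬w).
Premise 6, O(a → w), contraposes to O(¬w → ¬a); with O(¬w) we get O(¬a).
Premises 2, 3, 4, 9 do not contribute to this derivation.
So O(¬a) follows.

Yes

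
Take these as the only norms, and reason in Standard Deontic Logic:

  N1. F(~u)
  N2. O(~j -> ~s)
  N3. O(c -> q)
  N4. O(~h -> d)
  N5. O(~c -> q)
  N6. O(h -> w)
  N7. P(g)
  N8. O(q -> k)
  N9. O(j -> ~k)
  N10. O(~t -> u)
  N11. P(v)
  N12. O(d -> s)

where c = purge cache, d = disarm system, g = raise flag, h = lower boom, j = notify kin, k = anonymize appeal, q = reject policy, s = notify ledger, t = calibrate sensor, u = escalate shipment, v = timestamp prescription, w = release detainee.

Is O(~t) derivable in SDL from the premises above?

Premise 10 is O(~t -> u); even if O(u) held, inferring O(~t) would be affirming the consequent — invalid.
No other premise forces O(~t). An ideal world satisfying every premise can still have ~t false, so O(~t) is not derivable.

No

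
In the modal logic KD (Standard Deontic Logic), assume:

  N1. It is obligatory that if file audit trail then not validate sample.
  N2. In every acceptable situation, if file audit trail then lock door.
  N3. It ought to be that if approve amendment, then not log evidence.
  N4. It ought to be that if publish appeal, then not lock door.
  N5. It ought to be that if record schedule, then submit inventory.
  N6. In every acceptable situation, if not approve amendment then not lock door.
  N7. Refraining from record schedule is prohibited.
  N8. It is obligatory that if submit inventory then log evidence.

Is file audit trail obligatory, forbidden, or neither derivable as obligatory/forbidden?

Forbidden

F(¬record_schedule) at premise 7 means O(record_schedule).
From O(record_schedule) and premise 5, O(record_schedule → submit_inventory), we obtain O(submit_inventory).
With premise 8, O(submit_inventory → log_evidence), the K-axiom yields O(log_evidence).
Premise 3 is O(approve_amendment → ¬log_evidence); contrapositively O(log_evidence → ¬approve_amendment). Since O(log_evidence) holds, K gives O(¬approve_amendment).
From O(¬approve_amendment) and premise 6, O(¬approve_amendment → ¬lock_door), we obtain O(¬lock_door).
The contrapositive of premise 2 (O(file_audit_trail → lock_door)) is O(¬lock_door → ¬file_audit_trail), and O(¬lock_door) is already established, so O(¬file_audit_trail).
Premises 1, 4 do not contribute to this derivation.
Thus O(¬file_audit_trail), which is F(file_audit_trail): file_audit_trail is forbidden.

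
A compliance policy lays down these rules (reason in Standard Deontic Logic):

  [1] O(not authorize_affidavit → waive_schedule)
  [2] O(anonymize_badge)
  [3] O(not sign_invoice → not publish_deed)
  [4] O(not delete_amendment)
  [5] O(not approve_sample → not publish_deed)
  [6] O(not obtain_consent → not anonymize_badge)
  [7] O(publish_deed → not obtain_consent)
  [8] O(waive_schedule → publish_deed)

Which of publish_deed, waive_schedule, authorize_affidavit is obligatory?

authorize_affidavit

From premise 2 we have O(anonymize_badge).
The contrapositive of premise 6 (O(not obtain_consent → not anonymize_badge)) is O(anonymize_badge → obtain_consent), and O(anonymize_badge) is already established, so O(obtain_consent).
Premise 7 is O(publish_deed → not obtain_consent); contrapositively O(obtain_consent → not publish_deed). Since O(obtain_consent) holds, K gives O(not publish_deed).
Premise 8 is O(waive_schedule → publish_deed); contrapositively O(not publish_deed → not waive_schedule). Since O(not publish_deed) holds, K gives O(not waive_schedule).
The contrapositive of premise 1 (O(not authorize_affidavit → waive_schedule)) is O(not waive_schedule → authorize_affidavit), and O(not waive_schedule) is already established, so O(authorize_affidavit).
So O(authorize_affidavit) holds — authorize_affidavit is obligatory. None of the other listed options is made obligatory by any chain of premises.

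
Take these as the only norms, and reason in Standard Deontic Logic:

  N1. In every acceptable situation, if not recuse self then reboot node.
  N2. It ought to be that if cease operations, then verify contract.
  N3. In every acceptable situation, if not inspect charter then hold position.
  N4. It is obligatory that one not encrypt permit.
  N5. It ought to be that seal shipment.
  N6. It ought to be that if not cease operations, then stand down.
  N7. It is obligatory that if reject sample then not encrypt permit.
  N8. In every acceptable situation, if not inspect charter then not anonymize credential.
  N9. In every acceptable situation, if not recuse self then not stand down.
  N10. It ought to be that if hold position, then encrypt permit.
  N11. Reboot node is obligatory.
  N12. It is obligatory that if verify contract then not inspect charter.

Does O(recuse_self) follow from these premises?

Yes

Premise 4 states O(¬encrypt_permit) outright.
The contrapositive of premise 10 (O(hold_position → encrypt_permit)) is O(¬encrypt_permit → ¬hold_position), and O(¬encrypt_permit) is already established, so O(¬hold_position).
Premise 3 is O(¬inspect_charter → hold_position); contrapositively O(¬hold_position → inspect_charter). Since O(¬hold_position) holds, K gives O(inspect_charter).
The contrapositive of premise 12 (O(verify_contract → ¬inspect_charter)) is O(inspect_charter → ¬verify_contract), and O(inspect_charter) is already established, so O(¬verify_contract).
Premise 2, O(cease_operations → verify_contract), contraposes to O(¬verify_contract → ¬cease_operations); with O(¬verify_contract) we get O(¬cease_operations).
Applying K to premise 6 (O(¬cease_operations → stand_down)) and O(¬cease_operations) yields O(stand_down).
Premise 9, O(¬recuse_self → ¬stand_down), contraposes to O(stand_down → recuse_self); with O(stand_down) we get O(recuse_self).
Premises 1, 5, 7, 8, 11 do not contribute to this derivation.
So O(recuse_self) follows.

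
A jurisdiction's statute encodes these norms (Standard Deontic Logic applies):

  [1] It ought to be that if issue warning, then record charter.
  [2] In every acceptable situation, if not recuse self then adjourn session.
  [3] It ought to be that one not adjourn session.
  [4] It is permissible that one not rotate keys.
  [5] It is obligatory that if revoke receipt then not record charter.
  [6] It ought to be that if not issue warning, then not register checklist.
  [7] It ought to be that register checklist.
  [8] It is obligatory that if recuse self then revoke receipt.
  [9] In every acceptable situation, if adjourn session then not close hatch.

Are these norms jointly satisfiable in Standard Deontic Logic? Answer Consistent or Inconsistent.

Premise 3 states O(¬adjourn_session) outright.
Premise 2, O(¬recuse_self → adjourn_session), contraposes to O(¬adjourn_session → recuse_self); with O(¬adjourn_session) we get O(recuse_self).
With premise 8, O(recuse_self → revoke_receipt), the K-axiom yields O(revoke_receipt).
With premise 5, O(revoke_receipt → ¬record_charter), the K-axiom yields O(¬record_charter).
Premise 1 is O(issue_warning → record_charter); contrapositively O(¬record_charter → ¬issue_warning). Since O(¬record_charter) holds, K gives O(¬issue_warning).
Premise 6 is O(¬issue_warning → ¬register_checklist); since O(¬issue_warning), deontic closure gives O(¬register_checklist).
Yet premise 7 states O(register_checklist).
We now have both O(¬register_checklist) and O(register_checklist) — register_checklist is simultaneously obligatory and forbidden, violating the D-axiom.

Inconsistent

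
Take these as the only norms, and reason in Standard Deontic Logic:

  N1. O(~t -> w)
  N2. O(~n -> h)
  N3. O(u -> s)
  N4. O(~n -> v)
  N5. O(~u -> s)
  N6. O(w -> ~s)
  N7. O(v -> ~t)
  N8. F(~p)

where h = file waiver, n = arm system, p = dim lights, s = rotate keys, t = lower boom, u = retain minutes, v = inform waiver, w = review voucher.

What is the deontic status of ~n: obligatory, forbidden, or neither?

Forbidden

Premises 3 and 5 are O(u -> s) and O(~u -> s); every ideal world satisfies u or ~u, so in either case s holds — hence O(s).
The contrapositive of premise 6 (O(w -> ~s)) is O(s -> ~w), and O(s) is already established, so O(~w).
Premise 1, O(~t -> w), contraposes to O(~w -> t); with O(~w) we get O(t).
The contrapositive of premise 7 (O(v -> ~t)) is O(t -> ~v), and O(t) is already established, so O(~v).
Premise 4 is O(~n -> v); contrapositively O(~v -> n). Since O(~v) holds, K gives O(n).
Premises 2, 8 do not contribute to this derivation.
Thus O(n), which is F(~n): ~n is forbidden.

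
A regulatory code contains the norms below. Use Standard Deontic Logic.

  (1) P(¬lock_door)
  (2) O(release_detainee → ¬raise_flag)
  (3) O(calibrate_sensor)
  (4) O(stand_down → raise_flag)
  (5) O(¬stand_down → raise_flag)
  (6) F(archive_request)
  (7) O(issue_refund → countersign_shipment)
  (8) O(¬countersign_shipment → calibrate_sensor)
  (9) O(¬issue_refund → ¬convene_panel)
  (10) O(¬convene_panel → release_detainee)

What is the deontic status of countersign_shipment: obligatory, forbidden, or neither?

Obligatory

Premises 5 and 4 cover both cases: O(¬stand_down → raise_flag) and O(stand_down → raise_flag). Since ¬stand_down ∨ stand_down is a tautology, O(raise_flag) follows.
The contrapositive of premise 2 (O(release_detainee → ¬raise_flag)) is O(raise_flag → ¬release_detainee), and O(raise_flag) is already established, so O(¬release_detainee).
The contrapositive of premise 10 (O(¬convene_panel → release_detainee)) is O(¬release_detainee → convene_panel), and O(¬release_detainee) is already established, so O(convene_panel).
Premise 9, O(¬issue_refund → ¬convene_panel), contraposes to O(convene_panel → issue_refund); with O(convene_panel) we get O(issue_refund).
With premise 7, O(issue_refund → countersign_shipment), the K-axiom yields O(countersign_shipment).
Premises 1, 3, 6, 8 do not contribute to this derivation.
Hence countersign_shipment is obligatory.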